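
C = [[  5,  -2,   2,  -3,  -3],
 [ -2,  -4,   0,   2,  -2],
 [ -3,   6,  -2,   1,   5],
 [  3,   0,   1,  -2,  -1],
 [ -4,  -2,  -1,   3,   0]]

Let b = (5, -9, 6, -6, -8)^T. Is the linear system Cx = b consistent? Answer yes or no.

Row reduce the augmented matrix [C | b].
R2 ← R2 + (2/5)·R1: [0, -24/5, 4/5, 4/5, -16/5, -7]
R3 ← R3 + (3/5)·R1: [0, 24/5, -4/5, -4/5, 16/5, 9]
R4 ← R4 − (3/5)·R1: [0, 6/5, -1/5, -1/5, 4/5, -9]
R5 ← R5 + (4/5)·R1: [0, -18/5, 3/5, 3/5, -12/5, -4]
R3 ← R3 + R2: [0, 0, 0, 0, 0, 2]
R4 ← R4 + (1/4)·R2: [0, 0, 0, 0, 0, -43/4]
R5 ← R5 − (3/4)·R2: [0, 0, 0, 0, 0, 5/4]
R4 ← R4 + (43/8)·R3: [0, 0, 0, 0, 0, 0]
R5 ← R5 − (5/8)·R3: [0, 0, 0, 0, 0, 0]
The echelon form has 3 nonzero rows; the last pivot sits in the augmented column, so rank(C) = 2 but rank([C|b]) = 3.
Since the ranks differ, the system is inconsistent.

no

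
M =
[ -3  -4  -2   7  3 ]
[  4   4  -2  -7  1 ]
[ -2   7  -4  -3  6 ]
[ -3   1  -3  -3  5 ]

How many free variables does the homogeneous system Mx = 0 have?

1

Row reduce to echelon form.
R2 ← R2 + (4/3)·R1: [0, -4/3, -14/3, 7/3, 5]
R3 ← R3 − (2/3)·R1: [0, 29/3, -8/3, -23/3, 4]
R4 ← R4 − R1: [0, 5, -1, -10, 2]
R3 ← R3 + (29/4)·R2: [0, 0, -73/2, 37/4, 161/4]
R4 ← R4 + (15/4)·R2: [0, 0, -37/2, -5/4, 83/4]
R4 ← R4 − (37/73)·R3: [0, 0, 0, -867/146, 51/146]
4 nonzero rows, so rank(M) = 4.
M has 5 columns; by rank–nullity, nullity = 5 − 4 = 1.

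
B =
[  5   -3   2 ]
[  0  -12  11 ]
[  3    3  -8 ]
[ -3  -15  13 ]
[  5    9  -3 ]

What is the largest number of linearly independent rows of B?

Row reduce to echelon form.
R3 ← R3 − (3/5)·R1: [0, 24/5, -46/5]
R4 ← R4 + (3/5)·R1: [0, -84/5, 71/5]
R5 ← R5 − R1: [0, 12, -5]
R3 ← R3 + (2/5)·R2: [0, 0, -24/5]
R4 ← R4 − (7/5)·R2: [0, 0, -6/5]
R5 ← R5 + R2: [0, 0, 6]
R4 ← R4 − (1/4)·R3: [0, 0, 0]
R5 ← R5 + (5/4)·R3: [0, 0, 0]
Echelon form has 3 nonzero rows, so rank(B) = 3.
The rank gives the maximum number of linearly independent rows: 3.

3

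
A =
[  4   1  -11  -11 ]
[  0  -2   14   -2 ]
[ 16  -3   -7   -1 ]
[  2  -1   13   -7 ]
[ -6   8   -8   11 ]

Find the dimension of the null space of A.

0

Row reduce to echelon form.
R3 ← R3 − (4)·R1: [0, -7, 37, 43]
R4 ← R4 − (1/2)·R1: [0, -3/2, 37/2, -3/2]
R5 ← R5 + (3/2)·R1: [0, 19/2, -49/2, -11/2]
R3 ← R3 − (7/2)·R2: [0, 0, -12, 50]
R4 ← R4 − (3/4)·R2: [0, 0, 8, 0]
R5 ← R5 + (19/4)·R2: [0, 0, 42, -15]
R4 ← R4 + (2/3)·R3: [0, 0, 0, 100/3]
R5 ← R5 + (7/2)·R3: [0, 0, 0, 160]
R5 ← R5 − (24/5)·R4: [0, 0, 0, 0]
4 nonzero rows, so rank(A) = 4.
A has 4 columns; by rank–nullity, nullity = 4 − 4 = 0.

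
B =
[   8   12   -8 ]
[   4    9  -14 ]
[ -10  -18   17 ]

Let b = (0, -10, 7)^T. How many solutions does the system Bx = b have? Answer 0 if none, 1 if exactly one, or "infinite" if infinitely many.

Row reduce the augmented matrix [B | b].
R2 ← R2 − (1/2)·R1: [0, 3, -10, -10]
R3 ← R3 + (5/4)·R1: [0, -3, 7, 7]
R3 ← R3 + R2: [0, 0, -3, -3]
The echelon form has 3 nonzero rows, and every pivot lies in the first 3 columns, so rank(B) = rank([B|b]) = 3.
The system is consistent.
rank = 3 = number of unknowns, so the solution is unique.

1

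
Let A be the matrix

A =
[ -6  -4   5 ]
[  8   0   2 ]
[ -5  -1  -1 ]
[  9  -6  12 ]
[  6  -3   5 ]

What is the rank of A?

3

Row reduce to echelon form.
R2 ← R2 + (4/3)·R1: [0, -16/3, 26/3]
R3 ← R3 − (5/6)·R1: [0, 7/3, -31/6]
R4 ← R4 + (3/2)·R1: [0, -12, 39/2]
R5 ← R5 + R1: [0, -7, 10]
R3 ← R3 + (7/16)·R2: [0, 0, -11/8]
R4 ← R4 − (9/4)·R2: [0, 0, 0]
R5 ← R5 − (21/16)·R2: [0, 0, -11/8]
R5 ← R5 − R3: [0, 0, 0]
Echelon form has 3 nonzero rows, so rank(A) = 3.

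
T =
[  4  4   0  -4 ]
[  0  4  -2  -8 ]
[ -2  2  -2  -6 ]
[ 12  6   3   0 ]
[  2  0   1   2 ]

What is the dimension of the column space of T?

2

Row reduce to echelon form.
R3 ← R3 + (1/2)·R1: [0, 4, -2, -8]
R4 ← R4 − (3)·R1: [0, -6, 3, 12]
R5 ← R5 − (1/2)·R1: [0, -2, 1, 4]
R3 ← R3 − R2: [0, 0, 0, 0]
R4 ← R4 + (3/2)·R2: [0, 0, 0, 0]
R5 ← R5 + (1/2)·R2: [0, 0, 0, 0]
Echelon form has 2 nonzero rows, so rank(T) = 2.
The column space has dimension equal to the rank: 2.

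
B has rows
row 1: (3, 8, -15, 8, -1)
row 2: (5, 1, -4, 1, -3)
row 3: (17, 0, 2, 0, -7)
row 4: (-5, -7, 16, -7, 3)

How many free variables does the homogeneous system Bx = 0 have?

2

Row reduce to echelon form.
R2 ← R2 − (5/3)·R1: [0, -37/3, 21, -37/3, -4/3]
R3 ← R3 − (17/3)·R1: [0, -136/3, 87, -136/3, -4/3]
R4 ← R4 + (5/3)·R1: [0, 19/3, -9, 19/3, 4/3]
R3 ← R3 − (136/37)·R2: [0, 0, 363/37, 0, 132/37]
R4 ← R4 + (19/37)·R2: [0, 0, 66/37, 0, 24/37]
R4 ← R4 − (2/11)·R3: [0, 0, 0, 0, 0]
3 nonzero rows, so rank(B) = 3.
B has 5 columns; by rank–nullity, nullity = 5 − 3 = 2.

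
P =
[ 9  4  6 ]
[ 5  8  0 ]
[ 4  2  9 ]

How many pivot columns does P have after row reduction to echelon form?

3

Row reduce to echelon form.
R2 ← R2 − (5/9)·R1: [0, 52/9, -10/3]
R3 ← R3 − (4/9)·R1: [0, 2/9, 19/3]
R3 ← R3 − (1/26)·R2: [0, 0, 84/13]
Echelon form has 3 nonzero rows, so rank(P) = 3.
Each nonzero row contributes one pivot column: 3 pivot columns.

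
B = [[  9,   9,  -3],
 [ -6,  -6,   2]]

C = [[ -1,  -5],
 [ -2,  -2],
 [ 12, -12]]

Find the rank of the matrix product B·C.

First compute BC:
[[-63, -27],
 [ 42,  18]]
Now row reduce the product.
R2 ← R2 + (2/3)·R1: [0, 0]
1 nonzero row, so rank(BC) = 1.

1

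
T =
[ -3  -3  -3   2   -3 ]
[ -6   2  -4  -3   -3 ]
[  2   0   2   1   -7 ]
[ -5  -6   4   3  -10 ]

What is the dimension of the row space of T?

Row reduce to echelon form.
R2 ← R2 − (2)·R1: [0, 8, 2, -7, 3]
R3 ← R3 + (2/3)·R1: [0, -2, 0, 7/3, -9]
R4 ← R4 − (5/3)·R1: [0, -1, 9, -1/3, -5]
R3 ← R3 + (1/4)·R2: [0, 0, 1/2, 7/12, -33/4]
R4 ← R4 + (1/8)·R2: [0, 0, 37/4, -29/24, -37/8]
R4 ← R4 − (37/2)·R3: [0, 0, 0, -12, 148]
Echelon form has 4 nonzero rows, so rank(T) = 4.
The row space has dimension equal to the rank: 4.

4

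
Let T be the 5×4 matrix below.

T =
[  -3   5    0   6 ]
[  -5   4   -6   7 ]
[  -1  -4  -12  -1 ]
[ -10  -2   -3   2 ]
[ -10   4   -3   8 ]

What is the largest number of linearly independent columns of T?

Row reduce to echelon form.
R2 ← R2 − (5/3)·R1: [0, -13/3, -6, -3]
R3 ← R3 − (1/3)·R1: [0, -17/3, -12, -3]
R4 ← R4 − (10/3)·R1: [0, -56/3, -3, -18]
R5 ← R5 − (10/3)·R1: [0, -38/3, -3, -12]
R3 ← R3 − (17/13)·R2: [0, 0, -54/13, 12/13]
R4 ← R4 − (56/13)·R2: [0, 0, 297/13, -66/13]
R5 ← R5 − (38/13)·R2: [0, 0, 189/13, -42/13]
R4 ← R4 + (11/2)·R3: [0, 0, 0, 0]
R5 ← R5 + (7/2)·R3: [0, 0, 0, 0]
Echelon form has 3 nonzero rows, so rank(T) = 3.
The rank gives the maximum number of linearly independent columns: 3.

3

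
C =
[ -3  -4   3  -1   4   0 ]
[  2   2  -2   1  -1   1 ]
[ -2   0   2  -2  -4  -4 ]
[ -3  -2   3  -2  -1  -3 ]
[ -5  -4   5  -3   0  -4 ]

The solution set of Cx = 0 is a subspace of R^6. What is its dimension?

Row reduce to echelon form.
R2 ← R2 + (2/3)·R1: [0, -2/3, 0, 1/3, 5/3, 1]
R3 ← R3 − (2/3)·R1: [0, 8/3, 0, -4/3, -20/3, -4]
R4 ← R4 − R1: [0, 2, 0, -1, -5, -3]
R5 ← R5 − (5/3)·R1: [0, 8/3, 0, -4/3, -20/3, -4]
R3 ← R3 + (4)·R2: [0, 0, 0, 0, 0, 0]
R4 ← R4 + (3)·R2: [0, 0, 0, 0, 0, 0]
R5 ← R5 + (4)·R2: [0, 0, 0, 0, 0, 0]
2 nonzero rows, so rank(C) = 2.
C has 6 columns; by rank–nullity, nullity = 6 − 2 = 4.

4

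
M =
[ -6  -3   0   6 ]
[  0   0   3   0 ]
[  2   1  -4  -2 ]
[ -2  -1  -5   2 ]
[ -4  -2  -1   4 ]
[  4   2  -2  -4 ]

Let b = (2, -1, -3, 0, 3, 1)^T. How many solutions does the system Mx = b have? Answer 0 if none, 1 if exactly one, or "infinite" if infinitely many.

Row reduce the augmented matrix [M | b].
R3 ← R3 + (1/3)·R1: [0, 0, -4, 0, -7/3]
R4 ← R4 − (1/3)·R1: [0, 0, -5, 0, -2/3]
R5 ← R5 − (2/3)·R1: [0, 0, -1, 0, 5/3]
R6 ← R6 + (2/3)·R1: [0, 0, -2, 0, 7/3]
R3 ← R3 + (4/3)·R2: [0, 0, 0, 0, -11/3]
R4 ← R4 + (5/3)·R2: [0, 0, 0, 0, -7/3]
R5 ← R5 + (1/3)·R2: [0, 0, 0, 0, 4/3]
R6 ← R6 + (2/3)·R2: [0, 0, 0, 0, 5/3]
R4 ← R4 − (7/11)·R3: [0, 0, 0, 0, 0]
R5 ← R5 + (4/11)·R3: [0, 0, 0, 0, 0]
R6 ← R6 + (5/11)·R3: [0, 0, 0, 0, 0]
The echelon form has 3 nonzero rows; the last pivot sits in the augmented column, so rank(M) = 2 but rank([M|b]) = 3.
Since the ranks differ, the system is inconsistent.
It has no solutions.

0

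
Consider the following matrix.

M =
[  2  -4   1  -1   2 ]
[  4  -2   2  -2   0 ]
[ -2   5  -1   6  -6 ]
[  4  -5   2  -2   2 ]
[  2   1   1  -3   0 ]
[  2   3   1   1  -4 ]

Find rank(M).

3

Row reduce to echelon form.
R2 ← R2 − (2)·R1: [0, 6, 0, 0, -4]
R3 ← R3 + R1: [0, 1, 0, 5, -4]
R4 ← R4 − (2)·R1: [0, 3, 0, 0, -2]
R5 ← R5 − R1: [0, 5, 0, -2, -2]
R6 ← R6 − R1: [0, 7, 0, 2, -6]
R3 ← R3 − (1/6)·R2: [0, 0, 0, 5, -10/3]
R4 ← R4 − (1/2)·R2: [0, 0, 0, 0, 0]
R5 ← R5 − (5/6)·R2: [0, 0, 0, -2, 4/3]
R6 ← R6 − (7/6)·R2: [0, 0, 0, 2, -4/3]
R5 ← R5 + (2/5)·R3: [0, 0, 0, 0, 0]
R6 ← R6 − (2/5)·R3: [0, 0, 0, 0, 0]
Echelon form has 3 nonzero rows, so rank(M) = 3.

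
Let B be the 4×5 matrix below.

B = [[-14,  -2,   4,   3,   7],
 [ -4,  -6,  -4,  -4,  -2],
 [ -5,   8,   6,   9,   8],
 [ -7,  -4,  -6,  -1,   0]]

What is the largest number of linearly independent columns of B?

Row reduce to echelon form.
R2 ← R2 − (2/7)·R1: [0, -38/7, -36/7, -34/7, -4]
R3 ← R3 − (5/14)·R1: [0, 61/7, 32/7, 111/14, 11/2]
R4 ← R4 − (1/2)·R1: [0, -3, -8, -5/2, -7/2]
R3 ← R3 + (61/38)·R2: [0, 0, -70/19, 5/38, -35/38]
R4 ← R4 − (21/38)·R2: [0, 0, -98/19, 7/38, -49/38]
R4 ← R4 − (7/5)·R3: [0, 0, 0, 0, 0]
Echelon form has 3 nonzero rows, so rank(B) = 3.
The rank gives the maximum number of linearly independent columns: 3.

3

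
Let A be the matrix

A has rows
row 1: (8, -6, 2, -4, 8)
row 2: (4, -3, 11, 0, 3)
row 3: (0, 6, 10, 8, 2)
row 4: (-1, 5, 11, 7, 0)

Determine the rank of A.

3

Row reduce to echelon form.
R2 ← R2 − (1/2)·R1: [0, 0, 10, 2, -1]
R4 ← R4 + (1/8)·R1: [0, 17/4, 45/4, 13/2, 1]
Swap R2 ↔ R3
R4 ← R4 − (17/24)·R2: [0, 0, 25/6, 5/6, -5/12]
R4 ← R4 − (5/12)·R3: [0, 0, 0, 0, 0]
Echelon form has 3 nonzero rows, so rank(A) = 3.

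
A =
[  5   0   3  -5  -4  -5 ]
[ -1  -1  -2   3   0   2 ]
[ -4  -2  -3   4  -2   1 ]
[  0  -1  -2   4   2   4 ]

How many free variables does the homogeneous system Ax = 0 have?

Row reduce to echelon form.
R2 ← R2 + (1/5)·R1: [0, -1, -7/5, 2, -4/5, 1]
R3 ← R3 + (4/5)·R1: [0, -2, -3/5, 0, -26/5, -3]
R3 ← R3 − (2)·R2: [0, 0, 11/5, -4, -18/5, -5]
R4 ← R4 − R2: [0, 0, -3/5, 2, 14/5, 3]
R4 ← R4 + (3/11)·R3: [0, 0, 0, 10/11, 20/11, 18/11]
4 nonzero rows, so rank(A) = 4.
A has 6 columns; by rank–nullity, nullity = 6 − 4 = 2.

2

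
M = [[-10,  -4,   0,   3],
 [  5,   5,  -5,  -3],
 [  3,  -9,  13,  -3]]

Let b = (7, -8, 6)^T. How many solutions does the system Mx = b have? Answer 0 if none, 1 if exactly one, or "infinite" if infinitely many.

infinite

Row reduce the augmented matrix [M | b].
R2 ← R2 + (1/2)·R1: [0, 3, -5, -3/2, -9/2]
R3 ← R3 + (3/10)·R1: [0, -51/5, 13, -21/10, 81/10]
R3 ← R3 + (17/5)·R2: [0, 0, -4, -36/5, -36/5]
The echelon form has 3 nonzero rows, and every pivot lies in the first 4 columns, so rank(M) = rank([M|b]) = 3.
The system is consistent.
rank = 3 < 4 unknowns, so there are infinitely many solutions.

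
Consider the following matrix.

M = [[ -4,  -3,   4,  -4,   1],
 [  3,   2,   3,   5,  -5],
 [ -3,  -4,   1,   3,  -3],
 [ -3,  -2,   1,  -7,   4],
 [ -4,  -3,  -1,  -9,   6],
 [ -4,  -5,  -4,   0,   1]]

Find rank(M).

Row reduce to echelon form.
R2 ← R2 + (3/4)·R1: [0, -1/4, 6, 2, -17/4]
R3 ← R3 − (3/4)·R1: [0, -7/4, -2, 6, -15/4]
R4 ← R4 − (3/4)·R1: [0, 1/4, -2, -4, 13/4]
R5 ← R5 − R1: [0, 0, -5, -5, 5]
R6 ← R6 − R1: [0, -2, -8, 4, 0]
R3 ← R3 − (7)·R2: [0, 0, -44, -8, 26]
R4 ← R4 + R2: [0, 0, 4, -2, -1]
R6 ← R6 − (8)·R2: [0, 0, -56, -12, 34]
R4 ← R4 + (1/11)·R3: [0, 0, 0, -30/11, 15/11]
R5 ← R5 − (5/44)·R3: [0, 0, 0, -45/11, 45/22]
R6 ← R6 − (14/11)·R3: [0, 0, 0, -20/11, 10/11]
R5 ← R5 − (3/2)·R4: [0, 0, 0, 0, 0]
R6 ← R6 − (2/3)·R4: [0, 0, 0, 0, 0]
Echelon form has 4 nonzero rows, so rank(M) = 4.

4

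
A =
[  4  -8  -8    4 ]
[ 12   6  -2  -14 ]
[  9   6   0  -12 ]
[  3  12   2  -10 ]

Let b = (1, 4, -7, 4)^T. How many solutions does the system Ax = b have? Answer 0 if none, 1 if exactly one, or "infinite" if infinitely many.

Row reduce the augmented matrix [A | b].
R2 ← R2 − (3)·R1: [0, 30, 22, -26, 1]
R3 ← R3 − (9/4)·R1: [0, 24, 18, -21, -37/4]
R4 ← R4 − (3/4)·R1: [0, 18, 8, -13, 13/4]
R3 ← R3 − (4/5)·R2: [0, 0, 2/5, -1/5, -201/20]
R4 ← R4 − (3/5)·R2: [0, 0, -26/5, 13/5, 53/20]
R4 ← R4 + (13)·R3: [0, 0, 0, 0, -128]
The echelon form has 4 nonzero rows; the last pivot sits in the augmented column, so rank(A) = 3 but rank([A|b]) = 4.
Since the ranks differ, the system is inconsistent.
It has no solutions.

0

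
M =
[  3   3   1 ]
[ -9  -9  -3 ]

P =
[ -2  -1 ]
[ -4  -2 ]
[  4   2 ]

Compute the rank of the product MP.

1

First compute MP:
[[-14,  -7],
 [ 42,  21]]
Now row reduce the product.
R2 ← R2 + (3)·R1: [0, 0]
1 nonzero row, so rank(MP) = 1.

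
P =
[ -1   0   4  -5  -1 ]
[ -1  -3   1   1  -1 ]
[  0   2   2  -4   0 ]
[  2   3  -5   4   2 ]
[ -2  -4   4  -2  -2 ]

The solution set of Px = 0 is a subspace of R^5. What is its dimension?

Row reduce to echelon form.
R2 ← R2 − R1: [0, -3, -3, 6, 0]
R4 ← R4 + (2)·R1: [0, 3, 3, -6, 0]
R5 ← R5 − (2)·R1: [0, -4, -4, 8, 0]
R3 ← R3 + (2/3)·R2: [0, 0, 0, 0, 0]
R4 ← R4 + R2: [0, 0, 0, 0, 0]
R5 ← R5 − (4/3)·R2: [0, 0, 0, 0, 0]
2 nonzero rows, so rank(P) = 2.
P has 5 columns; by rank–nullity, nullity = 5 − 2 = 3.

3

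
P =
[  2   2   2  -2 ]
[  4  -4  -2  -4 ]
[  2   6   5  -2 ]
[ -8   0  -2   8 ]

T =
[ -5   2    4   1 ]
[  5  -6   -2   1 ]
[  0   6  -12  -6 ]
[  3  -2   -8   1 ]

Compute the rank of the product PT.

First compute PT:
[[ -6,   8,  -4, -10],
 [-52,  28,  80,   8],
 [ 14,   2, -48, -24],
 [ 64, -44, -72,  12]]
Now row reduce the product.
R2 ← R2 − (26/3)·R1: [0, -124/3, 344/3, 284/3]
R3 ← R3 + (7/3)·R1: [0, 62/3, -172/3, -142/3]
R4 ← R4 + (32/3)·R1: [0, 124/3, -344/3, -284/3]
R3 ← R3 + (1/2)·R2: [0, 0, 0, 0]
R4 ← R4 + R2: [0, 0, 0, 0]
2 nonzero rows, so rank(PT) = 2.

2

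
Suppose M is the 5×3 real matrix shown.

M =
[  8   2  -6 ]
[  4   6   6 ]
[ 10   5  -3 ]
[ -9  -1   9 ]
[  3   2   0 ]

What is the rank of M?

2

Row reduce to echelon form.
R2 ← R2 − (1/2)·R1: [0, 5, 9]
R3 ← R3 − (5/4)·R1: [0, 5/2, 9/2]
R4 ← R4 + (9/8)·R1: [0, 5/4, 9/4]
R5 ← R5 − (3/8)·R1: [0, 5/4, 9/4]
R3 ← R3 − (1/2)·R2: [0, 0, 0]
R4 ← R4 − (1/4)·R2: [0, 0, 0]
R5 ← R5 − (1/4)·R2: [0, 0, 0]
Echelon form has 2 nonzero rows, so rank(M) = 2.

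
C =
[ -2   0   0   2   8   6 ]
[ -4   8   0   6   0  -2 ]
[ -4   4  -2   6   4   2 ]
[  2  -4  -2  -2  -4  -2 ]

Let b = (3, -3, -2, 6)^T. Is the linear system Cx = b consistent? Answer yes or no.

Row reduce the augmented matrix [C | b].
R2 ← R2 − (2)·R1: [0, 8, 0, 2, -16, -14, -9]
R3 ← R3 − (2)·R1: [0, 4, -2, 2, -12, -10, -8]
R4 ← R4 + R1: [0, -4, -2, 0, 4, 4, 9]
R3 ← R3 − (1/2)·R2: [0, 0, -2, 1, -4, -3, -7/2]
R4 ← R4 + (1/2)·R2: [0, 0, -2, 1, -4, -3, 9/2]
R4 ← R4 − R3: [0, 0, 0, 0, 0, 0, 8]
The echelon form has 4 nonzero rows; the last pivot sits in the augmented column, so rank(C) = 3 but rank([C|b]) = 4.
Since the ranks differ, the system is inconsistent.

no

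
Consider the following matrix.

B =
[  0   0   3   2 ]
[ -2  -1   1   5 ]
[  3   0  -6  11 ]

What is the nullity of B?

Row reduce to echelon form.
Swap R1 ↔ R2
R3 ← R3 + (3/2)·R1: [0, -3/2, -9/2, 37/2]
Swap R2 ↔ R3
3 nonzero rows, so rank(B) = 3.
B has 4 columns; by rank–nullity, nullity = 4 − 3 = 1.

1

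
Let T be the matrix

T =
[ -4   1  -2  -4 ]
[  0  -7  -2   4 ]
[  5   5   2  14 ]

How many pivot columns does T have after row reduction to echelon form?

3

Row reduce to echelon form.
R3 ← R3 + (5/4)·R1: [0, 25/4, -1/2, 9]
R3 ← R3 + (25/28)·R2: [0, 0, -16/7, 88/7]
Echelon form has 3 nonzero rows, so rank(T) = 3.
Each nonzero row contributes one pivot column: 3 pivot columns.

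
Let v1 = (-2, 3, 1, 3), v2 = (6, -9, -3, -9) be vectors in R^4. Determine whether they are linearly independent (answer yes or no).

Form the matrix with these vectors as rows and row reduce.
R2 ← R2 + (3)·R1: [0, 0, 0, 0]
1 nonzero row, so the 2 vectors span a space of dimension 1.
Since 1 < 2, the vectors are linearly dependent.

no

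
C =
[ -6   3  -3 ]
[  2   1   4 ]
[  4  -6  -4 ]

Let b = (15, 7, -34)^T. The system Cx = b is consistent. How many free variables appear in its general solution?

1

Row reduce the augmented matrix [C | b].
R2 ← R2 + (1/3)·R1: [0, 2, 3, 12]
R3 ← R3 + (2/3)·R1: [0, -4, -6, -24]
R3 ← R3 + (2)·R2: [0, 0, 0, 0]
The echelon form has 2 nonzero rows, and every pivot lies in the first 3 columns, so rank(C) = rank([C|b]) = 2.
The system is consistent.
Free variables = (unknowns) − (rank) = 3 − 2 = 1.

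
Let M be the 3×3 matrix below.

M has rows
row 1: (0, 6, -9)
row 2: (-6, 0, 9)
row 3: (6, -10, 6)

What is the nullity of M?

1

Row reduce to echelon form.
Swap R1 ↔ R2
R3 ← R3 + R1: [0, -10, 15]
R3 ← R3 + (5/3)·R2: [0, 0, 0]
2 nonzero rows, so rank(M) = 2.
M has 3 columns; by rank–nullity, nullity = 3 − 2 = 1.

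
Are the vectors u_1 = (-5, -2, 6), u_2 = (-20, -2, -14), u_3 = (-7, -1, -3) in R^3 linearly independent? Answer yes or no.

Form the matrix with these vectors as rows and row reduce.
R2 ← R2 − (4)·R1: [0, 6, -38]
R3 ← R3 − (7/5)·R1: [0, 9/5, -57/5]
R3 ← R3 − (3/10)·R2: [0, 0, 0]
2 nonzero rows, so the 3 vectors span a space of dimension 2.
Since 2 < 3, the vectors are linearly dependent.

no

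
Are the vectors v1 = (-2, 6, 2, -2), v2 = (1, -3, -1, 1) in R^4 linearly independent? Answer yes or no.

Form the matrix with these vectors as rows and row reduce.
R2 ← R2 + (1/2)·R1: [0, 0, 0, 0]
1 nonzero row, so the 2 vectors span a space of dimension 1.
Since 1 < 2, the vectors are linearly dependent.

no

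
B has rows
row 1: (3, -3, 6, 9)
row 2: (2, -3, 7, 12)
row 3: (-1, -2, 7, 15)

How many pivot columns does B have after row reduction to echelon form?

Row reduce to echelon form.
R2 ← R2 − (2/3)·R1: [0, -1, 3, 6]
R3 ← R3 + (1/3)·R1: [0, -3, 9, 18]
R3 ← R3 − (3)·R2: [0, 0, 0, 0]
Echelon form has 2 nonzero rows, so rank(B) = 2.
Each nonzero row contributes one pivot column: 2 pivot columns.

2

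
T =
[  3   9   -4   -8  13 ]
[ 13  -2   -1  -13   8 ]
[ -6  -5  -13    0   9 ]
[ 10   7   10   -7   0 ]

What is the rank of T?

Row reduce to echelon form.
R2 ← R2 − (13/3)·R1: [0, -41, 49/3, 65/3, -145/3]
R3 ← R3 + (2)·R1: [0, 13, -21, -16, 35]
R4 ← R4 − (10/3)·R1: [0, -23, 70/3, 59/3, -130/3]
R3 ← R3 + (13/41)·R2: [0, 0, -1946/123, -1123/123, 2420/123]
R4 ← R4 − (23/41)·R2: [0, 0, 581/41, 308/41, -665/41]
R4 ← R4 + (249/278)·R3: [0, 0, 0, -185/278, 195/139]
Echelon form has 4 nonzero rows, so rank(T) = 4.

4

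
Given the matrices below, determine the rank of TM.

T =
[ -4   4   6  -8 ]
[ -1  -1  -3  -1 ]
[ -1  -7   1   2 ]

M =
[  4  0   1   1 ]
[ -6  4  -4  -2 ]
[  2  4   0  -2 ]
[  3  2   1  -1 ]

First compute TM:
[[-52,  24, -28, -16],
 [ -7, -18,   2,   8],
 [ 46, -20,  29,   9]]
Now row reduce the product.
R2 ← R2 − (7/52)·R1: [0, -276/13, 75/13, 132/13]
R3 ← R3 + (23/26)·R1: [0, 16/13, 55/13, -67/13]
R3 ← R3 + (4/69)·R2: [0, 0, 105/23, -105/23]
3 nonzero rows, so rank(TM) = 3.

3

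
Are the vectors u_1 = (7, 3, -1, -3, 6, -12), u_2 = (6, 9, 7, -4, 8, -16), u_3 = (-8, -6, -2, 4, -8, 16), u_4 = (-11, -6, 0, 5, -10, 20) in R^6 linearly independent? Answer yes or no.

Form the matrix with these vectors as rows and row reduce.
R2 ← R2 − (6/7)·R1: [0, 45/7, 55/7, -10/7, 20/7, -40/7]
R3 ← R3 + (8/7)·R1: [0, -18/7, -22/7, 4/7, -8/7, 16/7]
R4 ← R4 + (11/7)·R1: [0, -9/7, -11/7, 2/7, -4/7, 8/7]
R3 ← R3 + (2/5)·R2: [0, 0, 0, 0, 0, 0]
R4 ← R4 + (1/5)·R2: [0, 0, 0, 0, 0, 0]
2 nonzero rows, so the 4 vectors span a space of dimension 2.
Since 2 < 4, the vectors are linearly dependent.

no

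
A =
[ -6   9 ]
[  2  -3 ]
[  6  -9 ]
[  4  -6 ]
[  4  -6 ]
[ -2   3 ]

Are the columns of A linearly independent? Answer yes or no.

no

Row reduce A to echelon form.
R2 ← R2 + (1/3)·R1: [0, 0]
R3 ← R3 + R1: [0, 0]
R4 ← R4 + (2/3)·R1: [0, 0]
R5 ← R5 + (2/3)·R1: [0, 0]
R6 ← R6 − (1/3)·R1: [0, 0]
1 pivot among 2 columns.
Only 1 < 2 pivot columns, so the columns are linearly dependent.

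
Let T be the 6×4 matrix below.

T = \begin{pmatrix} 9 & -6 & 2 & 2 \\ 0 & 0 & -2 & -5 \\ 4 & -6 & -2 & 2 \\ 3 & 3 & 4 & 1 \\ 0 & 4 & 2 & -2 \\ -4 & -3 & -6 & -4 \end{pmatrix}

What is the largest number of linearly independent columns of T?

Row reduce to echelon form.
R3 ← R3 − (4/9)·R1: [0, -10/3, -26/9, 10/9]
R4 ← R4 − (1/3)·R1: [0, 5, 10/3, 1/3]
R6 ← R6 + (4/9)·R1: [0, -17/3, -46/9, -28/9]
Swap R2 ↔ R3
R4 ← R4 + (3/2)·R2: [0, 0, -1, 2]
R5 ← R5 + (6/5)·R2: [0, 0, -22/15, -2/3]
R6 ← R6 − (17/10)·R2: [0, 0, -1/5, -5]
R4 ← R4 − (1/2)·R3: [0, 0, 0, 9/2]
R5 ← R5 − (11/15)·R3: [0, 0, 0, 3]
R6 ← R6 − (1/10)·R3: [0, 0, 0, -9/2]
R5 ← R5 − (2/3)·R4: [0, 0, 0, 0]
R6 ← R6 + R4: [0, 0, 0, 0]
Echelon form has 4 nonzero rows, so rank(T) = 4.
The rank gives the maximum number of linearly independent columns: 4.

4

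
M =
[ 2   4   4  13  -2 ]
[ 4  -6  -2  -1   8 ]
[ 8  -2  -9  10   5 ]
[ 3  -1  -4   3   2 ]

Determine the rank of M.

3

Row reduce to echelon form.
R2 ← R2 − (2)·R1: [0, -14, -10, -27, 12]
R3 ← R3 − (4)·R1: [0, -18, -25, -42, 13]
R4 ← R4 − (3/2)·R1: [0, -7, -10, -33/2, 5]
R3 ← R3 − (9/7)·R2: [0, 0, -85/7, -51/7, -17/7]
R4 ← R4 − (1/2)·R2: [0, 0, -5, -3, -1]
R4 ← R4 − (7/17)·R3: [0, 0, 0, 0, 0]
Echelon form has 3 nonzero rows, so rank(M) = 3.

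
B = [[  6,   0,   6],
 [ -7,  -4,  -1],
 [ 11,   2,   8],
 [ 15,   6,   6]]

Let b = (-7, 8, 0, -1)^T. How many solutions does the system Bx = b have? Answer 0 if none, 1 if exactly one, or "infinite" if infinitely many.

0

Row reduce the augmented matrix [B | b].
R2 ← R2 + (7/6)·R1: [0, -4, 6, -1/6]
R3 ← R3 − (11/6)·R1: [0, 2, -3, 77/6]
R4 ← R4 − (5/2)·R1: [0, 6, -9, 33/2]
R3 ← R3 + (1/2)·R2: [0, 0, 0, 51/4]
R4 ← R4 + (3/2)·R2: [0, 0, 0, 65/4]
R4 ← R4 − (65/51)·R3: [0, 0, 0, 0]
The echelon form has 3 nonzero rows; the last pivot sits in the augmented column, so rank(B) = 2 but rank([B|b]) = 3.
Since the ranks differ, the system is inconsistent.
It has no solutions.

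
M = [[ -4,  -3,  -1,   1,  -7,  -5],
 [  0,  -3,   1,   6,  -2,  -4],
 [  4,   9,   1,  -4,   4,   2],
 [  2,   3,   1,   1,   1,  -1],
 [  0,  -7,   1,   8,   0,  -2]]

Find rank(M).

3

Row reduce to echelon form.
R3 ← R3 + R1: [0, 6, 0, -3, -3, -3]
R4 ← R4 + (1/2)·R1: [0, 3/2, 1/2, 3/2, -5/2, -7/2]
R3 ← R3 + (2)·R2: [0, 0, 2, 9, -7, -11]
R4 ← R4 + (1/2)·R2: [0, 0, 1, 9/2, -7/2, -11/2]
R5 ← R5 − (7/3)·R2: [0, 0, -4/3, -6, 14/3, 22/3]
R4 ← R4 − (1/2)·R3: [0, 0, 0, 0, 0, 0]
R5 ← R5 + (2/3)·R3: [0, 0, 0, 0, 0, 0]
Echelon form has 3 nonzero rows, so rank(M) = 3.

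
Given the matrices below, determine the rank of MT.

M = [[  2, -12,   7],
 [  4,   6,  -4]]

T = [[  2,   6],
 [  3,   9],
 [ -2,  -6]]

First compute MT:
[[-46, -138],
 [ 34, 102]]
Now row reduce the product.
R2 ← R2 + (17/23)·R1: [0, 0]
1 nonzero row, so rank(MT) = 1.

1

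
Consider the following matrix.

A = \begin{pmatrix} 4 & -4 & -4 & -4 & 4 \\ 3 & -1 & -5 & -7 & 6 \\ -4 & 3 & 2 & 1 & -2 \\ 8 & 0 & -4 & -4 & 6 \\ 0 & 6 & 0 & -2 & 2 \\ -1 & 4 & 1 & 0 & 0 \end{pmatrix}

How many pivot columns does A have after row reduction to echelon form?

Row reduce to echelon form.
R2 ← R2 − (3/4)·R1: [0, 2, -2, -4, 3]
R3 ← R3 + R1: [0, -1, -2, -3, 2]
R4 ← R4 − (2)·R1: [0, 8, 4, 4, -2]
R6 ← R6 + (1/4)·R1: [0, 3, 0, -1, 1]
R3 ← R3 + (1/2)·R2: [0, 0, -3, -5, 7/2]
R4 ← R4 − (4)·R2: [0, 0, 12, 20, -14]
R5 ← R5 − (3)·R2: [0, 0, 6, 10, -7]
R6 ← R6 − (3/2)·R2: [0, 0, 3, 5, -7/2]
R4 ← R4 + (4)·R3: [0, 0, 0, 0, 0]
R5 ← R5 + (2)·R3: [0, 0, 0, 0, 0]
R6 ← R6 + R3: [0, 0, 0, 0, 0]
Echelon form has 3 nonzero rows, so rank(A) = 3.
Each nonzero row contributes one pivot column: 3 pivot columns.

3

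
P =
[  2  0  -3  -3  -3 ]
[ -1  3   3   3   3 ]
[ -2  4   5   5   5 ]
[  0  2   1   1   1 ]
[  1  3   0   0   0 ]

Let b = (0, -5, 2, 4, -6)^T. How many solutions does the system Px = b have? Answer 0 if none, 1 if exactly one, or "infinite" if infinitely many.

Row reduce the augmented matrix [P | b].
R2 ← R2 + (1/2)·R1: [0, 3, 3/2, 3/2, 3/2, -5]
R3 ← R3 + R1: [0, 4, 2, 2, 2, 2]
R5 ← R5 − (1/2)·R1: [0, 3, 3/2, 3/2, 3/2, -6]
R3 ← R3 − (4/3)·R2: [0, 0, 0, 0, 0, 26/3]
R4 ← R4 − (2/3)·R2: [0, 0, 0, 0, 0, 22/3]
R5 ← R5 − R2: [0, 0, 0, 0, 0, -1]
R4 ← R4 − (11/13)·R3: [0, 0, 0, 0, 0, 0]
R5 ← R5 + (3/26)·R3: [0, 0, 0, 0, 0, 0]
The echelon form has 3 nonzero rows; the last pivot sits in the augmented column, so rank(P) = 2 but rank([P|b]) = 3.
Since the ranks differ, the system is inconsistent.
It has no solutions.

0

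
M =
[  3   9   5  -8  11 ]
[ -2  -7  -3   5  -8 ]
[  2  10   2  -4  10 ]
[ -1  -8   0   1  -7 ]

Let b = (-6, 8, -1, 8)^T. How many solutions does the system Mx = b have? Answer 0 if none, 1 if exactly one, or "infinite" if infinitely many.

Row reduce the augmented matrix [M | b].
R2 ← R2 + (2/3)·R1: [0, -1, 1/3, -1/3, -2/3, 4]
R3 ← R3 − (2/3)·R1: [0, 4, -4/3, 4/3, 8/3, 3]
R4 ← R4 + (1/3)·R1: [0, -5, 5/3, -5/3, -10/3, 6]
R3 ← R3 + (4)·R2: [0, 0, 0, 0, 0, 19]
R4 ← R4 − (5)·R2: [0, 0, 0, 0, 0, -14]
R4 ← R4 + (14/19)·R3: [0, 0, 0, 0, 0, 0]
The echelon form has 3 nonzero rows; the last pivot sits in the augmented column, so rank(M) = 2 but rank([M|b]) = 3.
Since the ranks differ, the system is inconsistent.
It has no solutions.

0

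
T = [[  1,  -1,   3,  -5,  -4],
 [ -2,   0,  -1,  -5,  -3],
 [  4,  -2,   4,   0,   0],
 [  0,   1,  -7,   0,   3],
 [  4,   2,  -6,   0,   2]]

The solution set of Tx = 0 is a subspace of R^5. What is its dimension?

Row reduce to echelon form.
R2 ← R2 + (2)·R1: [0, -2, 5, -15, -11]
R3 ← R3 − (4)·R1: [0, 2, -8, 20, 16]
R5 ← R5 − (4)·R1: [0, 6, -18, 20, 18]
R3 ← R3 + R2: [0, 0, -3, 5, 5]
R4 ← R4 + (1/2)·R2: [0, 0, -9/2, -15/2, -5/2]
R5 ← R5 + (3)·R2: [0, 0, -3, -25, -15]
R4 ← R4 − (3/2)·R3: [0, 0, 0, -15, -10]
R5 ← R5 − R3: [0, 0, 0, -30, -20]
R5 ← R5 − (2)·R4: [0, 0, 0, 0, 0]
4 nonzero rows, so rank(T) = 4.
T has 5 columns; by rank–nullity, nullity = 5 − 4 = 1.

1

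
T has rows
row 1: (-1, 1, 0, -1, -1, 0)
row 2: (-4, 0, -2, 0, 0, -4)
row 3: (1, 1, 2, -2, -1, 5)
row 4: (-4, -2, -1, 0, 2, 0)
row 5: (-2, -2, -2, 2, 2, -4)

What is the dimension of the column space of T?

3

Row reduce to echelon form.
R2 ← R2 − (4)·R1: [0, -4, -2, 4, 4, -4]
R3 ← R3 + R1: [0, 2, 2, -3, -2, 5]
R4 ← R4 − (4)·R1: [0, -6, -1, 4, 6, 0]
R5 ← R5 − (2)·R1: [0, -4, -2, 4, 4, -4]
R3 ← R3 + (1/2)·R2: [0, 0, 1, -1, 0, 3]
R4 ← R4 − (3/2)·R2: [0, 0, 2, -2, 0, 6]
R5 ← R5 − R2: [0, 0, 0, 0, 0, 0]
R4 ← R4 − (2)·R3: [0, 0, 0, 0, 0, 0]
Echelon form has 3 nonzero rows, so rank(T) = 3.
The column space has dimension equal to the rank: 3.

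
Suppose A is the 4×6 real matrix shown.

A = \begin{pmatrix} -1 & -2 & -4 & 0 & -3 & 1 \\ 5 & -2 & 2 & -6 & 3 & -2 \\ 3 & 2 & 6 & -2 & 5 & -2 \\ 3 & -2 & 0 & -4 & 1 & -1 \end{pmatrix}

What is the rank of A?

2

Row reduce to echelon form.
R2 ← R2 + (5)·R1: [0, -12, -18, -6, -12, 3]
R3 ← R3 + (3)·R1: [0, -4, -6, -2, -4, 1]
R4 ← R4 + (3)·R1: [0, -8, -12, -4, -8, 2]
R3 ← R3 − (1/3)·R2: [0, 0, 0, 0, 0, 0]
R4 ← R4 − (2/3)·R2: [0, 0, 0, 0, 0, 0]
Echelon form has 2 nonzero rows, so rank(A) = 2.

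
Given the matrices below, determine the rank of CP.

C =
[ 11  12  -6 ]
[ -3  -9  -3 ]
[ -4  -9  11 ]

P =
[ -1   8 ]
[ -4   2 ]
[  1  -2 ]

First compute CP:
[[-65, 124],
 [ 36, -36],
 [ 51, -72]]
Now row reduce the product.
R2 ← R2 + (36/65)·R1: [0, 2124/65]
R3 ← R3 + (51/65)·R1: [0, 1644/65]
R3 ← R3 − (137/177)·R2: [0, 0]
2 nonzero rows, so rank(CP) = 2.

2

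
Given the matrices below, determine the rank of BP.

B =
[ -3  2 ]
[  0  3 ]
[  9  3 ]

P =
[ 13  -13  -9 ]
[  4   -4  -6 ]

2

First compute BP:
[[-31,  31,  15],
 [ 12, -12, -18],
 [129, -129, -99]]
Now row reduce the product.
R2 ← R2 + (12/31)·R1: [0, 0, -378/31]
R3 ← R3 + (129/31)·R1: [0, 0, -1134/31]
R3 ← R3 − (3)·R2: [0, 0, 0]
2 nonzero rows, so rank(BP) = 2.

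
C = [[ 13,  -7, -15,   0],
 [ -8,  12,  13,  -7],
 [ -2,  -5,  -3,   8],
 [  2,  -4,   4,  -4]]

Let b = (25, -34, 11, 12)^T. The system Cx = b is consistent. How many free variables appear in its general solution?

0

Row reduce the augmented matrix [C | b].
R2 ← R2 + (8/13)·R1: [0, 100/13, 49/13, -7, -242/13]
R3 ← R3 + (2/13)·R1: [0, -79/13, -69/13, 8, 193/13]
R4 ← R4 − (2/13)·R1: [0, -38/13, 82/13, -4, 106/13]
R3 ← R3 + (79/100)·R2: [0, 0, -233/100, 247/100, 7/50]
R4 ← R4 + (19/50)·R2: [0, 0, 387/50, -333/50, 27/25]
R4 ← R4 + (774/233)·R3: [0, 0, 0, 360/233, 360/233]
The echelon form has 4 nonzero rows, and every pivot lies in the first 4 columns, so rank(C) = rank([C|b]) = 4.
The system is consistent.
Free variables = (unknowns) − (rank) = 4 − 4 = 0.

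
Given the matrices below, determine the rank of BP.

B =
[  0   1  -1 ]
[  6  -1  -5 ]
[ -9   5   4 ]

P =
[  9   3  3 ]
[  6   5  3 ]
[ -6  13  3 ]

1

First compute BP:
[[ 12,  -8,   0],
 [ 78, -52,   0],
 [-75,  50,   0]]
Now row reduce the product.
R2 ← R2 − (13/2)·R1: [0, 0, 0]
R3 ← R3 + (25/4)·R1: [0, 0, 0]
1 nonzero row, so rank(BP) = 1.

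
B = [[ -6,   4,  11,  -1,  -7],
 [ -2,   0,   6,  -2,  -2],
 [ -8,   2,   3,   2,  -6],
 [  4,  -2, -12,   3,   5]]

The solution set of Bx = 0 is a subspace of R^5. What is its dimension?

2

Row reduce to echelon form.
R2 ← R2 − (1/3)·R1: [0, -4/3, 7/3, -5/3, 1/3]
R3 ← R3 − (4/3)·R1: [0, -10/3, -35/3, 10/3, 10/3]
R4 ← R4 + (2/3)·R1: [0, 2/3, -14/3, 7/3, 1/3]
R3 ← R3 − (5/2)·R2: [0, 0, -35/2, 15/2, 5/2]
R4 ← R4 + (1/2)·R2: [0, 0, -7/2, 3/2, 1/2]
R4 ← R4 − (1/5)·R3: [0, 0, 0, 0, 0]
3 nonzero rows, so rank(B) = 3.
B has 5 columns; by rank–nullity, nullity = 5 − 3 = 2.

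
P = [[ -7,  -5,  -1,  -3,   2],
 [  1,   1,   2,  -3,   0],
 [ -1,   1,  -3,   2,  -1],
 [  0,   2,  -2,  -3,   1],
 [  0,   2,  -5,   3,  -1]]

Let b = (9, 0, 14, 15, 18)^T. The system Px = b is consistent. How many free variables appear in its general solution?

Row reduce the augmented matrix [P | b].
R2 ← R2 + (1/7)·R1: [0, 2/7, 13/7, -24/7, 2/7, 9/7]
R3 ← R3 − (1/7)·R1: [0, 12/7, -20/7, 17/7, -9/7, 89/7]
R3 ← R3 − (6)·R2: [0, 0, -14, 23, -3, 5]
R4 ← R4 − (7)·R2: [0, 0, -15, 21, -1, 6]
R5 ← R5 − (7)·R2: [0, 0, -18, 27, -3, 9]
R4 ← R4 − (15/14)·R3: [0, 0, 0, -51/14, 31/14, 9/14]
R5 ← R5 − (9/7)·R3: [0, 0, 0, -18/7, 6/7, 18/7]
R5 ← R5 − (12/17)·R4: [0, 0, 0, 0, -12/17, 36/17]
The echelon form has 5 nonzero rows, and every pivot lies in the first 5 columns, so rank(P) = rank([P|b]) = 5.
The system is consistent.
Free variables = (unknowns) − (rank) = 5 − 5 = 0.

0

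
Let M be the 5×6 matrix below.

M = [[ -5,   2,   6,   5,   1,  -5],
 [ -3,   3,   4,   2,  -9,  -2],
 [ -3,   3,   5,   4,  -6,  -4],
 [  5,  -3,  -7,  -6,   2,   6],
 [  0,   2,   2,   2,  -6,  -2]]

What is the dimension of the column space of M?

3

Row reduce to echelon form.
R2 ← R2 − (3/5)·R1: [0, 9/5, 2/5, -1, -48/5, 1]
R3 ← R3 − (3/5)·R1: [0, 9/5, 7/5, 1, -33/5, -1]
R4 ← R4 + R1: [0, -1, -1, -1, 3, 1]
R3 ← R3 − R2: [0, 0, 1, 2, 3, -2]
R4 ← R4 + (5/9)·R2: [0, 0, -7/9, -14/9, -7/3, 14/9]
R5 ← R5 − (10/9)·R2: [0, 0, 14/9, 28/9, 14/3, -28/9]
R4 ← R4 + (7/9)·R3: [0, 0, 0, 0, 0, 0]
R5 ← R5 − (14/9)·R3: [0, 0, 0, 0, 0, 0]
Echelon form has 3 nonzero rows, so rank(M) = 3.
The column space has dimension equal to the rank: 3.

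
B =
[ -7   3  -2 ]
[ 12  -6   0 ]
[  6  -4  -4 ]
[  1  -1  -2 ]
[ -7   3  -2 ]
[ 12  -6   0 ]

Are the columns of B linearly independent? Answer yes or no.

Row reduce B to echelon form.
R2 ← R2 + (12/7)·R1: [0, -6/7, -24/7]
R3 ← R3 + (6/7)·R1: [0, -10/7, -40/7]
R4 ← R4 + (1/7)·R1: [0, -4/7, -16/7]
R5 ← R5 − R1: [0, 0, 0]
R6 ← R6 + (12/7)·R1: [0, -6/7, -24/7]
R3 ← R3 − (5/3)·R2: [0, 0, 0]
R4 ← R4 − (2/3)·R2: [0, 0, 0]
R6 ← R6 − R2: [0, 0, 0]
2 pivots among 3 columns.
Only 2 < 3 pivot columns, so the columns are linearly dependent.

no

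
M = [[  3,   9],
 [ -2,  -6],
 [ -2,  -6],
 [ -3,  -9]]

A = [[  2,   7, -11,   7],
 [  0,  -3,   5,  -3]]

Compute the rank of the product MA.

1

First compute MA:
[[  6,  -6,  12,  -6],
 [ -4,   4,  -8,   4],
 [ -4,   4,  -8,   4],
 [ -6,   6, -12,   6]]
Now row reduce the product.
R2 ← R2 + (2/3)·R1: [0, 0, 0, 0]
R3 ← R3 + (2/3)·R1: [0, 0, 0, 0]
R4 ← R4 + R1: [0, 0, 0, 0]
1 nonzero row, so rank(MA) = 1.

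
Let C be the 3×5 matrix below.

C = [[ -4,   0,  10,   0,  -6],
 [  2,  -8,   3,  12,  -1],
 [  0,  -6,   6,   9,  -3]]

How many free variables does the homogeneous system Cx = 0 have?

Row reduce to echelon form.
R2 ← R2 + (1/2)·R1: [0, -8, 8, 12, -4]
R3 ← R3 − (3/4)·R2: [0, 0, 0, 0, 0]
2 nonzero rows, so rank(C) = 2.
C has 5 columns; by rank–nullity, nullity = 5 − 2 = 3.

3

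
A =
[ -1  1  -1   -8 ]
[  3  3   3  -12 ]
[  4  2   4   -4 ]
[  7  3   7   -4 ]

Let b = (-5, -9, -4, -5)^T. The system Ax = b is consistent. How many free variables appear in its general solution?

2

Row reduce the augmented matrix [A | b].
R2 ← R2 + (3)·R1: [0, 6, 0, -36, -24]
R3 ← R3 + (4)·R1: [0, 6, 0, -36, -24]
R4 ← R4 + (7)·R1: [0, 10, 0, -60, -40]
R3 ← R3 − R2: [0, 0, 0, 0, 0]
R4 ← R4 − (5/3)·R2: [0, 0, 0, 0, 0]
The echelon form has 2 nonzero rows, and every pivot lies in the first 4 columns, so rank(A) = rank([A|b]) = 2.
The system is consistent.
Free variables = (unknowns) − (rank) = 4 − 2 = 2.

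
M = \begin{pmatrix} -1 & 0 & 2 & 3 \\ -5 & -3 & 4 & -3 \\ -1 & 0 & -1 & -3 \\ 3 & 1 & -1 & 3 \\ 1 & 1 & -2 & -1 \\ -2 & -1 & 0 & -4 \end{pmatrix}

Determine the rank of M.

Row reduce to echelon form.
R2 ← R2 − (5)·R1: [0, -3, -6, -18]
R3 ← R3 − R1: [0, 0, -3, -6]
R4 ← R4 + (3)·R1: [0, 1, 5, 12]
R5 ← R5 + R1: [0, 1, 0, 2]
R6 ← R6 − (2)·R1: [0, -1, -4, -10]
R4 ← R4 + (1/3)·R2: [0, 0, 3, 6]
R5 ← R5 + (1/3)·R2: [0, 0, -2, -4]
R6 ← R6 − (1/3)·R2: [0, 0, -2, -4]
R4 ← R4 + R3: [0, 0, 0, 0]
R5 ← R5 − (2/3)·R3: [0, 0, 0, 0]
R6 ← R6 − (2/3)·R3: [0, 0, 0, 0]
Echelon form has 3 nonzero rows, so rank(M) = 3.

3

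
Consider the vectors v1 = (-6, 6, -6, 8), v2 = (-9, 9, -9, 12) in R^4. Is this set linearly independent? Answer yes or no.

Form the matrix with these vectors as rows and row reduce.
R2 ← R2 − (3/2)·R1: [0, 0, 0, 0]
1 nonzero row, so the 2 vectors span a space of dimension 1.
Since 1 < 2, the vectors are linearly dependent.

no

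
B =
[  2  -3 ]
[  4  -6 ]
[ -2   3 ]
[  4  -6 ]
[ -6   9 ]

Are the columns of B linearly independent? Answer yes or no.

Row reduce B to echelon form.
R2 ← R2 − (2)·R1: [0, 0]
R3 ← R3 + R1: [0, 0]
R4 ← R4 − (2)·R1: [0, 0]
R5 ← R5 + (3)·R1: [0, 0]
1 pivot among 2 columns.
Only 1 < 2 pivot columns, so the columns are linearly dependent.

no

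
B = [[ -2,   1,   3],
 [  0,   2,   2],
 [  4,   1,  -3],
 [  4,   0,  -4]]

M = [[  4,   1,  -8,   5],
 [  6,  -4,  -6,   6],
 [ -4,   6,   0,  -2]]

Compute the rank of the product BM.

First compute BM:
[[-14,  12,  10, -10],
 [  4,   4, -12,   8],
 [ 34, -18, -38,  32],
 [ 32, -20, -32,  28]]
Now row reduce the product.
R2 ← R2 + (2/7)·R1: [0, 52/7, -64/7, 36/7]
R3 ← R3 + (17/7)·R1: [0, 78/7, -96/7, 54/7]
R4 ← R4 + (16/7)·R1: [0, 52/7, -64/7, 36/7]
R3 ← R3 − (3/2)·R2: [0, 0, 0, 0]
R4 ← R4 − R2: [0, 0, 0, 0]
2 nonzero rows, so rank(BM) = 2.

2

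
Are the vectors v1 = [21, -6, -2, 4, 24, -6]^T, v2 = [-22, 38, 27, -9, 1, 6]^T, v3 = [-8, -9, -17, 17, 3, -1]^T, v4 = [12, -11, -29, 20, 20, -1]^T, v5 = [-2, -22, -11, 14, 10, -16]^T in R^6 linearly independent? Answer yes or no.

Form the matrix with these vectors as rows and row reduce.
R2 ← R2 + (22/21)·R1: [0, 222/7, 523/21, -101/21, 183/7, -2/7]
R3 ← R3 + (8/21)·R1: [0, -79/7, -373/21, 389/21, 85/7, -23/7]
R4 ← R4 − (4/7)·R1: [0, -53/7, -195/7, 124/7, 44/7, 17/7]
R5 ← R5 + (2/21)·R1: [0, -158/7, -235/21, 302/21, 86/7, -116/7]
R3 ← R3 + (79/222)·R2: [0, 0, -5927/666, 11197/666, 1587/74, -376/111]
R4 ← R4 + (53/222)·R2: [0, 0, -14593/666, 11033/666, 927/74, 262/111]
R5 ← R5 + (79/111)·R2: [0, 0, 2176/333, 3649/333, 1143/37, -1862/111]
R4 ← R4 − (14593/5927)·R3: [0, 0, 0, -147155/5927, -238713/5927, 63422/5927]
R5 ← R5 + (4352/5927)·R3: [0, 0, 0, 138115/5927, 276429/5927, -114166/5927]
R5 ← R5 + (27623/29431)·R4: [0, 0, 0, 0, 260100/29431, -14280/1549]
5 nonzero rows, so the 5 vectors span a space of dimension 5.
Since 5 = 5, the vectors are linearly independent.

yes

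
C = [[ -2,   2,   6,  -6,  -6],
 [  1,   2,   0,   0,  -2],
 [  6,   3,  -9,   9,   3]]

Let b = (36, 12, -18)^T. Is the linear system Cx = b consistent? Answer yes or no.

yes

Row reduce the augmented matrix [C | b].
R2 ← R2 + (1/2)·R1: [0, 3, 3, -3, -5, 30]
R3 ← R3 + (3)·R1: [0, 9, 9, -9, -15, 90]
R3 ← R3 − (3)·R2: [0, 0, 0, 0, 0, 0]
The echelon form has 2 nonzero rows, and every pivot lies in the first 5 columns, so rank(C) = rank([C|b]) = 2.
The system is consistent.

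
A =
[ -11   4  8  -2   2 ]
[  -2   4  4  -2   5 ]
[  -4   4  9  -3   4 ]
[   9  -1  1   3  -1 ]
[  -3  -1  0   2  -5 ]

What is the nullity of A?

0

Row reduce to echelon form.
R2 ← R2 − (2/11)·R1: [0, 36/11, 28/11, -18/11, 51/11]
R3 ← R3 − (4/11)·R1: [0, 28/11, 67/11, -25/11, 36/11]
R4 ← R4 + (9/11)·R1: [0, 25/11, 83/11, 15/11, 7/11]
R5 ← R5 − (3/11)·R1: [0, -23/11, -24/11, 28/11, -61/11]
R3 ← R3 − (7/9)·R2: [0, 0, 37/9, -1, -1/3]
R4 ← R4 − (25/36)·R2: [0, 0, 52/9, 5/2, -31/12]
R5 ← R5 + (23/36)·R2: [0, 0, -5/9, 3/2, -31/12]
R4 ← R4 − (52/37)·R3: [0, 0, 0, 289/74, -313/148]
R5 ← R5 + (5/37)·R3: [0, 0, 0, 101/74, -389/148]
R5 ← R5 − (101/289)·R4: [0, 0, 0, 0, -546/289]
5 nonzero rows, so rank(A) = 5.
A has 5 columns; by rank–nullity, nullity = 5 − 5 = 0.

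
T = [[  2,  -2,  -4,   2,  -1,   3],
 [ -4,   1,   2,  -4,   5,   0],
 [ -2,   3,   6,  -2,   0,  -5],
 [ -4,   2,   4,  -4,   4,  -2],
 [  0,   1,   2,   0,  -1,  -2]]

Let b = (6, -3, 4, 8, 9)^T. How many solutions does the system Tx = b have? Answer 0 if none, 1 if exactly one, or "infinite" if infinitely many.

Row reduce the augmented matrix [T | b].
R2 ← R2 + (2)·R1: [0, -3, -6, 0, 3, 6, 9]
R3 ← R3 + R1: [0, 1, 2, 0, -1, -2, 10]
R4 ← R4 + (2)·R1: [0, -2, -4, 0, 2, 4, 20]
R3 ← R3 + (1/3)·R2: [0, 0, 0, 0, 0, 0, 13]
R4 ← R4 − (2/3)·R2: [0, 0, 0, 0, 0, 0, 14]
R5 ← R5 + (1/3)·R2: [0, 0, 0, 0, 0, 0, 12]
R4 ← R4 − (14/13)·R3: [0, 0, 0, 0, 0, 0, 0]
R5 ← R5 − (12/13)·R3: [0, 0, 0, 0, 0, 0, 0]
The echelon form has 3 nonzero rows; the last pivot sits in the augmented column, so rank(T) = 2 but rank([T|b]) = 3.
Since the ranks differ, the system is inconsistent.
It has no solutions.

0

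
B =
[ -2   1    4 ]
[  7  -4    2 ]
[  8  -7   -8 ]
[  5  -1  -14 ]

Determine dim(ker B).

Row reduce to echelon form.
R2 ← R2 + (7/2)·R1: [0, -1/2, 16]
R3 ← R3 + (4)·R1: [0, -3, 8]
R4 ← R4 + (5/2)·R1: [0, 3/2, -4]
R3 ← R3 − (6)·R2: [0, 0, -88]
R4 ← R4 + (3)·R2: [0, 0, 44]
R4 ← R4 + (1/2)·R3: [0, 0, 0]
3 nonzero rows, so rank(B) = 3.
B has 3 columns; by rank–nullity, nullity = 3 − 3 = 0.

0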